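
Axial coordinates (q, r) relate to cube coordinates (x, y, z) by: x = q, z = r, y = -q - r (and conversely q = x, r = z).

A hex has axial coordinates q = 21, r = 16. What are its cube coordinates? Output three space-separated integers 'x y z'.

Answer: 21 -37 16

Derivation:
x = q = 21
z = r = 16
y = -x - z = -(21) - (16) = -37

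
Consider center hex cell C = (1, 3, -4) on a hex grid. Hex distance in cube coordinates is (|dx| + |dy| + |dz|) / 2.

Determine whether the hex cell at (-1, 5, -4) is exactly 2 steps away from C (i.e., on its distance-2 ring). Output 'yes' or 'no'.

|px - cx| = |-1 - 1| = 2
|py - cy| = |5 - 3| = 2
|pz - cz| = |-4 - (-4)| = 0
distance = (2+2+0)/2 = 4/2 = 2
radius = 2; distance == radius -> yes

Answer: yes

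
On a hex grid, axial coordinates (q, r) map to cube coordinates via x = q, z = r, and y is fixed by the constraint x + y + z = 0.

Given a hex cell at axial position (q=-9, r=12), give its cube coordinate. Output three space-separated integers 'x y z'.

x = q = -9
z = r = 12
y = -x - z = -(-9) - (12) = -3

Answer: -9 -3 12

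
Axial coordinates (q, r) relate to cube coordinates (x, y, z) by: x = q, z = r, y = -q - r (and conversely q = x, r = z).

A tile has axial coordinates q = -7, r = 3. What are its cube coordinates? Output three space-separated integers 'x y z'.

x = q = -7
z = r = 3
y = -x - z = -(-7) - (3) = 4

Answer: -7 4 3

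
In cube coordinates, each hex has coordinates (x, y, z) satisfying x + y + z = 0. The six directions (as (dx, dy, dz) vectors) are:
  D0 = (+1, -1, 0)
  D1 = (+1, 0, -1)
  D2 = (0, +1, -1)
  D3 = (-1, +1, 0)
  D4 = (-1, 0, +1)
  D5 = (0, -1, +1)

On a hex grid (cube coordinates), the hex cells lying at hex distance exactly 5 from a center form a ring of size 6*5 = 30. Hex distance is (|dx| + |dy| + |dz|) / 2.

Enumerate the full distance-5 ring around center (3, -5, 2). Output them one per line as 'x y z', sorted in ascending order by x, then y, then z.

Answer: -2 -5 7
-2 -4 6
-2 -3 5
-2 -2 4
-2 -1 3
-2 0 2
-1 -6 7
-1 0 1
0 -7 7
0 0 0
1 -8 7
1 0 -1
2 -9 7
2 0 -2
3 -10 7
3 0 -3
4 -10 6
4 -1 -3
5 -10 5
5 -2 -3
6 -10 4
6 -3 -3
7 -10 3
7 -4 -3
8 -10 2
8 -9 1
8 -8 0
8 -7 -1
8 -6 -2
8 -5 -3

Derivation:
Walk ring at distance 5 from (3, -5, 2):
Start at center + D4*5 = (-2, -5, 7)
  hex 0: (-2, -5, 7)
  hex 1: (-1, -6, 7)
  hex 2: (0, -7, 7)
  hex 3: (1, -8, 7)
  hex 4: (2, -9, 7)
  hex 5: (3, -10, 7)
  hex 6: (4, -10, 6)
  hex 7: (5, -10, 5)
  hex 8: (6, -10, 4)
  hex 9: (7, -10, 3)
  hex 10: (8, -10, 2)
  hex 11: (8, -9, 1)
  hex 12: (8, -8, 0)
  hex 13: (8, -7, -1)
  hex 14: (8, -6, -2)
  hex 15: (8, -5, -3)
  hex 16: (7, -4, -3)
  hex 17: (6, -3, -3)
  hex 18: (5, -2, -3)
  hex 19: (4, -1, -3)
  hex 20: (3, 0, -3)
  hex 21: (2, 0, -2)
  hex 22: (1, 0, -1)
  hex 23: (0, 0, 0)
  hex 24: (-1, 0, 1)
  hex 25: (-2, 0, 2)
  hex 26: (-2, -1, 3)
  hex 27: (-2, -2, 4)
  hex 28: (-2, -3, 5)
  hex 29: (-2, -4, 6)
Sorted: 30 hexes.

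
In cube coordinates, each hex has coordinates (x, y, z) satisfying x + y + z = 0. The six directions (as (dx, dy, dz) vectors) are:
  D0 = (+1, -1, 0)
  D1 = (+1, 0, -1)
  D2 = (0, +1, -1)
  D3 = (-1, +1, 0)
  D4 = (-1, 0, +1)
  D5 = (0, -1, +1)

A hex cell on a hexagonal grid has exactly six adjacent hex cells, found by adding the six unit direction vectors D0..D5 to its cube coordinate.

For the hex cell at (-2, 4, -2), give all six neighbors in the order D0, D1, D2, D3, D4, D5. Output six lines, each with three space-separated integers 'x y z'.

Center: (-2, 4, -2). Add each direction:
  D0: (-2, 4, -2) + (1, -1, 0) = (-1, 3, -2)
  D1: (-2, 4, -2) + (1, 0, -1) = (-1, 4, -3)
  D2: (-2, 4, -2) + (0, 1, -1) = (-2, 5, -3)
  D3: (-2, 4, -2) + (-1, 1, 0) = (-3, 5, -2)
  D4: (-2, 4, -2) + (-1, 0, 1) = (-3, 4, -1)
  D5: (-2, 4, -2) + (0, -1, 1) = (-2, 3, -1)

Answer: -1 3 -2
-1 4 -3
-2 5 -3
-3 5 -2
-3 4 -1
-2 3 -1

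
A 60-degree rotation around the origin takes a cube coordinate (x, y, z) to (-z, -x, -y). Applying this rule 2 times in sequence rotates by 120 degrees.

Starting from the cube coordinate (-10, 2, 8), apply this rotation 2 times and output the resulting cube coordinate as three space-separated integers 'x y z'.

Answer: 2 8 -10

Derivation:
Start: (-10, 2, 8)
Step 1: (-10, 2, 8) -> (-(8), -(-10), -(2)) = (-8, 10, -2)
Step 2: (-8, 10, -2) -> (-(-2), -(-8), -(10)) = (2, 8, -10)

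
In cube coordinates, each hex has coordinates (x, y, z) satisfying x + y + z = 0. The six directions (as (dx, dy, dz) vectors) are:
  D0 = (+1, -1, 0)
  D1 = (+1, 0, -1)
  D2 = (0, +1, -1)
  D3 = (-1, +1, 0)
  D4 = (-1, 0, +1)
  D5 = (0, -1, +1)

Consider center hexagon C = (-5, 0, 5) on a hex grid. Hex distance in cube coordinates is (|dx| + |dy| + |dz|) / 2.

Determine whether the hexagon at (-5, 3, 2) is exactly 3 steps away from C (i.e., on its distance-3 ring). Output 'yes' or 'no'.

Answer: yes

Derivation:
|px - cx| = |-5 - (-5)| = 0
|py - cy| = |3 - 0| = 3
|pz - cz| = |2 - 5| = 3
distance = (0+3+3)/2 = 6/2 = 3
radius = 3; distance == radius -> yes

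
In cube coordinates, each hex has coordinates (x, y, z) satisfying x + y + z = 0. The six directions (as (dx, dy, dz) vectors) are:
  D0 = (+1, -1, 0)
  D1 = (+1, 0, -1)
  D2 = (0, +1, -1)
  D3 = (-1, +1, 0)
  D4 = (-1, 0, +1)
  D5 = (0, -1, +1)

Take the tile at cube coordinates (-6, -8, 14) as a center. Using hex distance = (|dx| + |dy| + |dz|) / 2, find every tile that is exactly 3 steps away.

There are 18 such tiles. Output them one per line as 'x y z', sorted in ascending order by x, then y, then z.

Answer: -9 -8 17
-9 -7 16
-9 -6 15
-9 -5 14
-8 -9 17
-8 -5 13
-7 -10 17
-7 -5 12
-6 -11 17
-6 -5 11
-5 -11 16
-5 -6 11
-4 -11 15
-4 -7 11
-3 -11 14
-3 -10 13
-3 -9 12
-3 -8 11

Derivation:
Walk ring at distance 3 from (-6, -8, 14):
Start at center + D4*3 = (-9, -8, 17)
  hex 0: (-9, -8, 17)
  hex 1: (-8, -9, 17)
  hex 2: (-7, -10, 17)
  hex 3: (-6, -11, 17)
  hex 4: (-5, -11, 16)
  hex 5: (-4, -11, 15)
  hex 6: (-3, -11, 14)
  hex 7: (-3, -10, 13)
  hex 8: (-3, -9, 12)
  hex 9: (-3, -8, 11)
  hex 10: (-4, -7, 11)
  hex 11: (-5, -6, 11)
  hex 12: (-6, -5, 11)
  hex 13: (-7, -5, 12)
  hex 14: (-8, -5, 13)
  hex 15: (-9, -5, 14)
  hex 16: (-9, -6, 15)
  hex 17: (-9, -7, 16)
Sorted: 18 hexes.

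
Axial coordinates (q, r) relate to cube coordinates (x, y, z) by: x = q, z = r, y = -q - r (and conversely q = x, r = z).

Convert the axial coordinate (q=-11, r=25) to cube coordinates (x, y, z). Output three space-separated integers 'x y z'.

Answer: -11 -14 25

Derivation:
x = q = -11
z = r = 25
y = -x - z = -(-11) - (25) = -14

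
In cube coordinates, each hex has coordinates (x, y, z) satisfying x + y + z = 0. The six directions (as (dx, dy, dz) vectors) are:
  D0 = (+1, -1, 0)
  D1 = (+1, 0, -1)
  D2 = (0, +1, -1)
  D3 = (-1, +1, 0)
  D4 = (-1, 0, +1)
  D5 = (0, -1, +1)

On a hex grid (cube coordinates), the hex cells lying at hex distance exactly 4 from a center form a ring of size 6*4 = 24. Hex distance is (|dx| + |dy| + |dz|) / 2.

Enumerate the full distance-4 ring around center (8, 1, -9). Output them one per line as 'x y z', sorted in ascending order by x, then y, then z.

Answer: 4 1 -5
4 2 -6
4 3 -7
4 4 -8
4 5 -9
5 0 -5
5 5 -10
6 -1 -5
6 5 -11
7 -2 -5
7 5 -12
8 -3 -5
8 5 -13
9 -3 -6
9 4 -13
10 -3 -7
10 3 -13
11 -3 -8
11 2 -13
12 -3 -9
12 -2 -10
12 -1 -11
12 0 -12
12 1 -13

Derivation:
Walk ring at distance 4 from (8, 1, -9):
Start at center + D4*4 = (4, 1, -5)
  hex 0: (4, 1, -5)
  hex 1: (5, 0, -5)
  hex 2: (6, -1, -5)
  hex 3: (7, -2, -5)
  hex 4: (8, -3, -5)
  hex 5: (9, -3, -6)
  hex 6: (10, -3, -7)
  hex 7: (11, -3, -8)
  hex 8: (12, -3, -9)
  hex 9: (12, -2, -10)
  hex 10: (12, -1, -11)
  hex 11: (12, 0, -12)
  hex 12: (12, 1, -13)
  hex 13: (11, 2, -13)
  hex 14: (10, 3, -13)
  hex 15: (9, 4, -13)
  hex 16: (8, 5, -13)
  hex 17: (7, 5, -12)
  hex 18: (6, 5, -11)
  hex 19: (5, 5, -10)
  hex 20: (4, 5, -9)
  hex 21: (4, 4, -8)
  hex 22: (4, 3, -7)
  hex 23: (4, 2, -6)
Sorted: 24 hexes.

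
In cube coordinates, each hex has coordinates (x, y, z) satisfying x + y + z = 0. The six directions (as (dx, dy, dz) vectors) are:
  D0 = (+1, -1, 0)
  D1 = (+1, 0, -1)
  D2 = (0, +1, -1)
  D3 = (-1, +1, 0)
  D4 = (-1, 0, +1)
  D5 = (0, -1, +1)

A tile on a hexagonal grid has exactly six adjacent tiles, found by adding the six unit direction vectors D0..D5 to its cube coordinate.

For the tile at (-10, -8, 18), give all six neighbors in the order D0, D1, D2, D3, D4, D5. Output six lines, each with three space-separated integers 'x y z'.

Answer: -9 -9 18
-9 -8 17
-10 -7 17
-11 -7 18
-11 -8 19
-10 -9 19

Derivation:
Center: (-10, -8, 18). Add each direction:
  D0: (-10, -8, 18) + (1, -1, 0) = (-9, -9, 18)
  D1: (-10, -8, 18) + (1, 0, -1) = (-9, -8, 17)
  D2: (-10, -8, 18) + (0, 1, -1) = (-10, -7, 17)
  D3: (-10, -8, 18) + (-1, 1, 0) = (-11, -7, 18)
  D4: (-10, -8, 18) + (-1, 0, 1) = (-11, -8, 19)
  D5: (-10, -8, 18) + (0, -1, 1) = (-10, -9, 19)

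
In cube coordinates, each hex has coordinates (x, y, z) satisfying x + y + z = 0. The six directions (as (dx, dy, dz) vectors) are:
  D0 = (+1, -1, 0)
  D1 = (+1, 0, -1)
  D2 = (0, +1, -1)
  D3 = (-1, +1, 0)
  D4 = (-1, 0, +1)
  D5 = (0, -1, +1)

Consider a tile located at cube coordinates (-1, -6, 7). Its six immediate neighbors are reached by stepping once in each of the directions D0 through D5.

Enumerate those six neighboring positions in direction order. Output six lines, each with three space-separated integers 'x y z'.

Answer: 0 -7 7
0 -6 6
-1 -5 6
-2 -5 7
-2 -6 8
-1 -7 8

Derivation:
Center: (-1, -6, 7). Add each direction:
  D0: (-1, -6, 7) + (1, -1, 0) = (0, -7, 7)
  D1: (-1, -6, 7) + (1, 0, -1) = (0, -6, 6)
  D2: (-1, -6, 7) + (0, 1, -1) = (-1, -5, 6)
  D3: (-1, -6, 7) + (-1, 1, 0) = (-2, -5, 7)
  D4: (-1, -6, 7) + (-1, 0, 1) = (-2, -6, 8)
  D5: (-1, -6, 7) + (0, -1, 1) = (-1, -7, 8)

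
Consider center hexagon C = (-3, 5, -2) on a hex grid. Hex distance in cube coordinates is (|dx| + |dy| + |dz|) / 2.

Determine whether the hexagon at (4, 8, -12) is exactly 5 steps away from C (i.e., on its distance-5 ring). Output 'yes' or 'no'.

Answer: no

Derivation:
|px - cx| = |4 - (-3)| = 7
|py - cy| = |8 - 5| = 3
|pz - cz| = |-12 - (-2)| = 10
distance = (7+3+10)/2 = 20/2 = 10
radius = 5; distance != radius -> no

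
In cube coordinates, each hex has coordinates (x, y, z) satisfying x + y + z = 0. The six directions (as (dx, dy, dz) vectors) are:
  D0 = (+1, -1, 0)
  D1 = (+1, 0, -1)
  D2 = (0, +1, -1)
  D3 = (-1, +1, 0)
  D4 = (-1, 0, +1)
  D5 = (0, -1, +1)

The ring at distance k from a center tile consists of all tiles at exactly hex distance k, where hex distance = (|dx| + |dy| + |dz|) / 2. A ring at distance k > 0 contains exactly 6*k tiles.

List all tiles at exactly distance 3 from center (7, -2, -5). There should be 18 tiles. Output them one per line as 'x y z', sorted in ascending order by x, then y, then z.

Answer: 4 -2 -2
4 -1 -3
4 0 -4
4 1 -5
5 -3 -2
5 1 -6
6 -4 -2
6 1 -7
7 -5 -2
7 1 -8
8 -5 -3
8 0 -8
9 -5 -4
9 -1 -8
10 -5 -5
10 -4 -6
10 -3 -7
10 -2 -8

Derivation:
Walk ring at distance 3 from (7, -2, -5):
Start at center + D4*3 = (4, -2, -2)
  hex 0: (4, -2, -2)
  hex 1: (5, -3, -2)
  hex 2: (6, -4, -2)
  hex 3: (7, -5, -2)
  hex 4: (8, -5, -3)
  hex 5: (9, -5, -4)
  hex 6: (10, -5, -5)
  hex 7: (10, -4, -6)
  hex 8: (10, -3, -7)
  hex 9: (10, -2, -8)
  hex 10: (9, -1, -8)
  hex 11: (8, 0, -8)
  hex 12: (7, 1, -8)
  hex 13: (6, 1, -7)
  hex 14: (5, 1, -6)
  hex 15: (4, 1, -5)
  hex 16: (4, 0, -4)
  hex 17: (4, -1, -3)
Sorted: 18 hexes.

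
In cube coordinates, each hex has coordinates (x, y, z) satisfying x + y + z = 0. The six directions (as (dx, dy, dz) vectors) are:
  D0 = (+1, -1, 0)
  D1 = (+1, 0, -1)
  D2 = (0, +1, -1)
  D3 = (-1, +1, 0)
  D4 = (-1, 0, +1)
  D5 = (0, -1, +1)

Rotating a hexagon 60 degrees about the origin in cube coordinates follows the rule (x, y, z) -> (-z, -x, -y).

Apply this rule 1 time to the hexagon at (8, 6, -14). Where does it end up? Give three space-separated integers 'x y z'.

Start: (8, 6, -14)
Step 1: (8, 6, -14) -> (-(-14), -(8), -(6)) = (14, -8, -6)

Answer: 14 -8 -6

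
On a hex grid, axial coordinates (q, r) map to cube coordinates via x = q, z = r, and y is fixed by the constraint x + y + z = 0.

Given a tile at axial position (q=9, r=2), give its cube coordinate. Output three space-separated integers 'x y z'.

x = q = 9
z = r = 2
y = -x - z = -(9) - (2) = -11

Answer: 9 -11 2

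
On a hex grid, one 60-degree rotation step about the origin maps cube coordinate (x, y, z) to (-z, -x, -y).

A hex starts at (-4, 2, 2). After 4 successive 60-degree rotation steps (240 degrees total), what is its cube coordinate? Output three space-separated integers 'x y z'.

Answer: 2 -4 2

Derivation:
Start: (-4, 2, 2)
Step 1: (-4, 2, 2) -> (-(2), -(-4), -(2)) = (-2, 4, -2)
Step 2: (-2, 4, -2) -> (-(-2), -(-2), -(4)) = (2, 2, -4)
Step 3: (2, 2, -4) -> (-(-4), -(2), -(2)) = (4, -2, -2)
Step 4: (4, -2, -2) -> (-(-2), -(4), -(-2)) = (2, -4, 2)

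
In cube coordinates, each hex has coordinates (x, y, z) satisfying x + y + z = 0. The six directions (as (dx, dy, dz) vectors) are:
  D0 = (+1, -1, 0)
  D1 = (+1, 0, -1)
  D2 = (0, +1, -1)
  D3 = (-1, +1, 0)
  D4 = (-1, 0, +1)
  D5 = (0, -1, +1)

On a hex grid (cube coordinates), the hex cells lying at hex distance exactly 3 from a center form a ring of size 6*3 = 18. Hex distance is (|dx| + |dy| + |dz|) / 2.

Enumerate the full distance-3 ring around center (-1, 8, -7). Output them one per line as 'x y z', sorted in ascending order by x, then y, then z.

Answer: -4 8 -4
-4 9 -5
-4 10 -6
-4 11 -7
-3 7 -4
-3 11 -8
-2 6 -4
-2 11 -9
-1 5 -4
-1 11 -10
0 5 -5
0 10 -10
1 5 -6
1 9 -10
2 5 -7
2 6 -8
2 7 -9
2 8 -10

Derivation:
Walk ring at distance 3 from (-1, 8, -7):
Start at center + D4*3 = (-4, 8, -4)
  hex 0: (-4, 8, -4)
  hex 1: (-3, 7, -4)
  hex 2: (-2, 6, -4)
  hex 3: (-1, 5, -4)
  hex 4: (0, 5, -5)
  hex 5: (1, 5, -6)
  hex 6: (2, 5, -7)
  hex 7: (2, 6, -8)
  hex 8: (2, 7, -9)
  hex 9: (2, 8, -10)
  hex 10: (1, 9, -10)
  hex 11: (0, 10, -10)
  hex 12: (-1, 11, -10)
  hex 13: (-2, 11, -9)
  hex 14: (-3, 11, -8)
  hex 15: (-4, 11, -7)
  hex 16: (-4, 10, -6)
  hex 17: (-4, 9, -5)
Sorted: 18 hexes.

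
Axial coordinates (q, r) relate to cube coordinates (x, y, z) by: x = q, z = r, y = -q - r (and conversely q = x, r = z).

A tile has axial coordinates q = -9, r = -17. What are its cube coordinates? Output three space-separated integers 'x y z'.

x = q = -9
z = r = -17
y = -x - z = -(-9) - (-17) = 26

Answer: -9 26 -17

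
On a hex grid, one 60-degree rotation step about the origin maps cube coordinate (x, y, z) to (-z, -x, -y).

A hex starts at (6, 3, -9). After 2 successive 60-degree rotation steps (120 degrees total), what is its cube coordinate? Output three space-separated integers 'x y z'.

Start: (6, 3, -9)
Step 1: (6, 3, -9) -> (-(-9), -(6), -(3)) = (9, -6, -3)
Step 2: (9, -6, -3) -> (-(-3), -(9), -(-6)) = (3, -9, 6)

Answer: 3 -9 6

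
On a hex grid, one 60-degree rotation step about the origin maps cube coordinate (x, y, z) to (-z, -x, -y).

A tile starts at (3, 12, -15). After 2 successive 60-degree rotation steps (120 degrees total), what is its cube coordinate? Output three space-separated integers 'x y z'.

Start: (3, 12, -15)
Step 1: (3, 12, -15) -> (-(-15), -(3), -(12)) = (15, -3, -12)
Step 2: (15, -3, -12) -> (-(-12), -(15), -(-3)) = (12, -15, 3)

Answer: 12 -15 3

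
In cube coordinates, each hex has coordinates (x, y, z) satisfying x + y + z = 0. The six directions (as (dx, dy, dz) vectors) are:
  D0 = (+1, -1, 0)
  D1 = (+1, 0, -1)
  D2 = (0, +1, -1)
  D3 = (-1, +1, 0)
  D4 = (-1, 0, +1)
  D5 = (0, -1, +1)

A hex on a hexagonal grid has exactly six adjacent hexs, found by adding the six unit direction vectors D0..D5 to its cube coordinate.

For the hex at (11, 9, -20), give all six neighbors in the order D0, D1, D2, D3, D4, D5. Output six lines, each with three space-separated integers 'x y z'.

Answer: 12 8 -20
12 9 -21
11 10 -21
10 10 -20
10 9 -19
11 8 -19

Derivation:
Center: (11, 9, -20). Add each direction:
  D0: (11, 9, -20) + (1, -1, 0) = (12, 8, -20)
  D1: (11, 9, -20) + (1, 0, -1) = (12, 9, -21)
  D2: (11, 9, -20) + (0, 1, -1) = (11, 10, -21)
  D3: (11, 9, -20) + (-1, 1, 0) = (10, 10, -20)
  D4: (11, 9, -20) + (-1, 0, 1) = (10, 9, -19)
  D5: (11, 9, -20) + (0, -1, 1) = (11, 8, -19)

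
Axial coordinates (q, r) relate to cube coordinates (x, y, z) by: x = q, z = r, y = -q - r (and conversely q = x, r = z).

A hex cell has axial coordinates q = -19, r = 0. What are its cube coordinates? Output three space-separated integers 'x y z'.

x = q = -19
z = r = 0
y = -x - z = -(-19) - (0) = 19

Answer: -19 19 0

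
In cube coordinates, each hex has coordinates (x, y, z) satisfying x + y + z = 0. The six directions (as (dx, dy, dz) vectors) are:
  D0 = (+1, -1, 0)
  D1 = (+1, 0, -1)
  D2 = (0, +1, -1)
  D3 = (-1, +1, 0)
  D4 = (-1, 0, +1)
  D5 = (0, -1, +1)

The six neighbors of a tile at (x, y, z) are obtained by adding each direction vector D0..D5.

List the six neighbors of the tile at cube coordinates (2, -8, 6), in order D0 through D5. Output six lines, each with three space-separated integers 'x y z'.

Answer: 3 -9 6
3 -8 5
2 -7 5
1 -7 6
1 -8 7
2 -9 7

Derivation:
Center: (2, -8, 6). Add each direction:
  D0: (2, -8, 6) + (1, -1, 0) = (3, -9, 6)
  D1: (2, -8, 6) + (1, 0, -1) = (3, -8, 5)
  D2: (2, -8, 6) + (0, 1, -1) = (2, -7, 5)
  D3: (2, -8, 6) + (-1, 1, 0) = (1, -7, 6)
  D4: (2, -8, 6) + (-1, 0, 1) = (1, -8, 7)
  D5: (2, -8, 6) + (0, -1, 1) = (2, -9, 7)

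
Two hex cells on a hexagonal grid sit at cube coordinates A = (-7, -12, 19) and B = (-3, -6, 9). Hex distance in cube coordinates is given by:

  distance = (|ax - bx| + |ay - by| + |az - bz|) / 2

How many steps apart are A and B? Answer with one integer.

|ax - bx| = |-7 - (-3)| = 4
|ay - by| = |-12 - (-6)| = 6
|az - bz| = |19 - 9| = 10
distance = (4 + 6 + 10) / 2 = 20 / 2 = 10

Answer: 10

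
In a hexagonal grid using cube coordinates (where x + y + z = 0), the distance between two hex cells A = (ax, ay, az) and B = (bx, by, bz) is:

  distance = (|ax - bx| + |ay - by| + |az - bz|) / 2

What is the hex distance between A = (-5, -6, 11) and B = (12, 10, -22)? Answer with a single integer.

|ax - bx| = |-5 - 12| = 17
|ay - by| = |-6 - 10| = 16
|az - bz| = |11 - (-22)| = 33
distance = (17 + 16 + 33) / 2 = 66 / 2 = 33

Answer: 33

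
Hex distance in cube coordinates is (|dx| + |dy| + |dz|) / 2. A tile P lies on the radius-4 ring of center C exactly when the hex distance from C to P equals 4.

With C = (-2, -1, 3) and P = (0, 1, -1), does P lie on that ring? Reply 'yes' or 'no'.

|px - cx| = |0 - (-2)| = 2
|py - cy| = |1 - (-1)| = 2
|pz - cz| = |-1 - 3| = 4
distance = (2+2+4)/2 = 8/2 = 4
radius = 4; distance == radius -> yes

Answer: yes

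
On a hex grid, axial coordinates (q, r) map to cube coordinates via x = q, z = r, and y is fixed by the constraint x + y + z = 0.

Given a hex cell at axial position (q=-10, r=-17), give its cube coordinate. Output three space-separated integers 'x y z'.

x = q = -10
z = r = -17
y = -x - z = -(-10) - (-17) = 27

Answer: -10 27 -17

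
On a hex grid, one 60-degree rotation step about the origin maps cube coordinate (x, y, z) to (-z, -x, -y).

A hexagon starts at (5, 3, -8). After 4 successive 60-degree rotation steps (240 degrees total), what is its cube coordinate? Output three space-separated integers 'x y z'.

Start: (5, 3, -8)
Step 1: (5, 3, -8) -> (-(-8), -(5), -(3)) = (8, -5, -3)
Step 2: (8, -5, -3) -> (-(-3), -(8), -(-5)) = (3, -8, 5)
Step 3: (3, -8, 5) -> (-(5), -(3), -(-8)) = (-5, -3, 8)
Step 4: (-5, -3, 8) -> (-(8), -(-5), -(-3)) = (-8, 5, 3)

Answer: -8 5 3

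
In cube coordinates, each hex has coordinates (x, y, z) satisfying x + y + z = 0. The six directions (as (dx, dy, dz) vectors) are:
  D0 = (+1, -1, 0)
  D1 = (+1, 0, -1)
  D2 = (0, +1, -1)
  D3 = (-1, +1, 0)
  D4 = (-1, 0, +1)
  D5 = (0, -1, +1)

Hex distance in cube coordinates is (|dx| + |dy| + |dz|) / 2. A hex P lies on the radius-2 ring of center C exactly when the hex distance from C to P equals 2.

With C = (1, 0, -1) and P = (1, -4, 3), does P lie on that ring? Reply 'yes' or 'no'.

Answer: no

Derivation:
|px - cx| = |1 - 1| = 0
|py - cy| = |-4 - 0| = 4
|pz - cz| = |3 - (-1)| = 4
distance = (0+4+4)/2 = 8/2 = 4
radius = 2; distance != radius -> no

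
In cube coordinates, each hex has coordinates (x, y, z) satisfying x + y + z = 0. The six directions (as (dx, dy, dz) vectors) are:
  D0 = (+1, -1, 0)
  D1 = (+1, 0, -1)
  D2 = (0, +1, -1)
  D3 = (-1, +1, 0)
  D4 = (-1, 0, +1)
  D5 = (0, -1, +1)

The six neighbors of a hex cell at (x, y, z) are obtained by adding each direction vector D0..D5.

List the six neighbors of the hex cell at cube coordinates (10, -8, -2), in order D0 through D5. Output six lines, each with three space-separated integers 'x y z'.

Answer: 11 -9 -2
11 -8 -3
10 -7 -3
9 -7 -2
9 -8 -1
10 -9 -1

Derivation:
Center: (10, -8, -2). Add each direction:
  D0: (10, -8, -2) + (1, -1, 0) = (11, -9, -2)
  D1: (10, -8, -2) + (1, 0, -1) = (11, -8, -3)
  D2: (10, -8, -2) + (0, 1, -1) = (10, -7, -3)
  D3: (10, -8, -2) + (-1, 1, 0) = (9, -7, -2)
  D4: (10, -8, -2) + (-1, 0, 1) = (9, -8, -1)
  D5: (10, -8, -2) + (0, -1, 1) = (10, -9, -1)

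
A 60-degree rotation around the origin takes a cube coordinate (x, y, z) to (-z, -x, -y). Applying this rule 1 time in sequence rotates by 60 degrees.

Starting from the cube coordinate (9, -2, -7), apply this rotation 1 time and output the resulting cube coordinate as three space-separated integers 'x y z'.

Answer: 7 -9 2

Derivation:
Start: (9, -2, -7)
Step 1: (9, -2, -7) -> (-(-7), -(9), -(-2)) = (7, -9, 2)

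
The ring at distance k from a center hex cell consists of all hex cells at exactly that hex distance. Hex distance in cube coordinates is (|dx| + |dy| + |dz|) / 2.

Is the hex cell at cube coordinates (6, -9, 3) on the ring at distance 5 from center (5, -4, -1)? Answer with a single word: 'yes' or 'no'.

|px - cx| = |6 - 5| = 1
|py - cy| = |-9 - (-4)| = 5
|pz - cz| = |3 - (-1)| = 4
distance = (1+5+4)/2 = 10/2 = 5
radius = 5; distance == radius -> yes

Answer: yes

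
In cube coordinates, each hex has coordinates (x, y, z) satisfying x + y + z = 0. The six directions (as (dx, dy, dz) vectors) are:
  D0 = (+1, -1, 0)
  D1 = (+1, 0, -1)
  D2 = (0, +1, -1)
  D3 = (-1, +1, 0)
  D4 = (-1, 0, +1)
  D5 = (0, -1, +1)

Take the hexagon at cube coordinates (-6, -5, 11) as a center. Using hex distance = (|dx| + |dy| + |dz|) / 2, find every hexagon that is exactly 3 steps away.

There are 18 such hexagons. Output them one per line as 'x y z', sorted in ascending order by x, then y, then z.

Walk ring at distance 3 from (-6, -5, 11):
Start at center + D4*3 = (-9, -5, 14)
  hex 0: (-9, -5, 14)
  hex 1: (-8, -6, 14)
  hex 2: (-7, -7, 14)
  hex 3: (-6, -8, 14)
  hex 4: (-5, -8, 13)
  hex 5: (-4, -8, 12)
  hex 6: (-3, -8, 11)
  hex 7: (-3, -7, 10)
  hex 8: (-3, -6, 9)
  hex 9: (-3, -5, 8)
  hex 10: (-4, -4, 8)
  hex 11: (-5, -3, 8)
  hex 12: (-6, -2, 8)
  hex 13: (-7, -2, 9)
  hex 14: (-8, -2, 10)
  hex 15: (-9, -2, 11)
  hex 16: (-9, -3, 12)
  hex 17: (-9, -4, 13)
Sorted: 18 hexes.

Answer: -9 -5 14
-9 -4 13
-9 -3 12
-9 -2 11
-8 -6 14
-8 -2 10
-7 -7 14
-7 -2 9
-6 -8 14
-6 -2 8
-5 -8 13
-5 -3 8
-4 -8 12
-4 -4 8
-3 -8 11
-3 -7 10
-3 -6 9
-3 -5 8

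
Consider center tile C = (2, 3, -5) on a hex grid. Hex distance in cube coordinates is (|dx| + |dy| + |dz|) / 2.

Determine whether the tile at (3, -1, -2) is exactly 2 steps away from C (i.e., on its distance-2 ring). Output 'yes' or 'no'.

|px - cx| = |3 - 2| = 1
|py - cy| = |-1 - 3| = 4
|pz - cz| = |-2 - (-5)| = 3
distance = (1+4+3)/2 = 8/2 = 4
radius = 2; distance != radius -> no

Answer: no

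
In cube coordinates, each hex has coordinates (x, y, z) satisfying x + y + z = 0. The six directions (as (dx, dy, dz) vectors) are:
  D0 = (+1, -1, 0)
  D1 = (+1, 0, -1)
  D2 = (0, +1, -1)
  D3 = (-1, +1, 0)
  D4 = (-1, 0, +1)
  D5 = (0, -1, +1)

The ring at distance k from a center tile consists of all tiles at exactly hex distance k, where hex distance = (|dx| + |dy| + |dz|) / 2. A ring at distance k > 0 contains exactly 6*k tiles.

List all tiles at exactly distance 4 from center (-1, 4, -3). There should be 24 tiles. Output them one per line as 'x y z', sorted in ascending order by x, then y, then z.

Answer: -5 4 1
-5 5 0
-5 6 -1
-5 7 -2
-5 8 -3
-4 3 1
-4 8 -4
-3 2 1
-3 8 -5
-2 1 1
-2 8 -6
-1 0 1
-1 8 -7
0 0 0
0 7 -7
1 0 -1
1 6 -7
2 0 -2
2 5 -7
3 0 -3
3 1 -4
3 2 -5
3 3 -6
3 4 -7

Derivation:
Walk ring at distance 4 from (-1, 4, -3):
Start at center + D4*4 = (-5, 4, 1)
  hex 0: (-5, 4, 1)
  hex 1: (-4, 3, 1)
  hex 2: (-3, 2, 1)
  hex 3: (-2, 1, 1)
  hex 4: (-1, 0, 1)
  hex 5: (0, 0, 0)
  hex 6: (1, 0, -1)
  hex 7: (2, 0, -2)
  hex 8: (3, 0, -3)
  hex 9: (3, 1, -4)
  hex 10: (3, 2, -5)
  hex 11: (3, 3, -6)
  hex 12: (3, 4, -7)
  hex 13: (2, 5, -7)
  hex 14: (1, 6, -7)
  hex 15: (0, 7, -7)
  hex 16: (-1, 8, -7)
  hex 17: (-2, 8, -6)
  hex 18: (-3, 8, -5)
  hex 19: (-4, 8, -4)
  hex 20: (-5, 8, -3)
  hex 21: (-5, 7, -2)
  hex 22: (-5, 6, -1)
  hex 23: (-5, 5, 0)
Sorted: 24 hexes.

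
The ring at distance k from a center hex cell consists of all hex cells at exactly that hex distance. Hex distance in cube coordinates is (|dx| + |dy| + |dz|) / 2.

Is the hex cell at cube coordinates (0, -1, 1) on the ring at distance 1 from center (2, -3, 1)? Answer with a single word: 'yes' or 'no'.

Answer: no

Derivation:
|px - cx| = |0 - 2| = 2
|py - cy| = |-1 - (-3)| = 2
|pz - cz| = |1 - 1| = 0
distance = (2+2+0)/2 = 4/2 = 2
radius = 1; distance != radius -> no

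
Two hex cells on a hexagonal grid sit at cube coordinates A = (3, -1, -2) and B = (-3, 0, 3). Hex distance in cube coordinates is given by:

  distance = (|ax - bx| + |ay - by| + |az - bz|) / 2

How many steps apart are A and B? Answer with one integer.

|ax - bx| = |3 - (-3)| = 6
|ay - by| = |-1 - 0| = 1
|az - bz| = |-2 - 3| = 5
distance = (6 + 1 + 5) / 2 = 12 / 2 = 6

Answer: 6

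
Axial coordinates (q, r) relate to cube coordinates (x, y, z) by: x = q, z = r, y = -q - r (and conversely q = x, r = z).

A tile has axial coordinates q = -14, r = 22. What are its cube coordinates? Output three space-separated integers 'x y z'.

Answer: -14 -8 22

Derivation:
x = q = -14
z = r = 22
y = -x - z = -(-14) - (22) = -8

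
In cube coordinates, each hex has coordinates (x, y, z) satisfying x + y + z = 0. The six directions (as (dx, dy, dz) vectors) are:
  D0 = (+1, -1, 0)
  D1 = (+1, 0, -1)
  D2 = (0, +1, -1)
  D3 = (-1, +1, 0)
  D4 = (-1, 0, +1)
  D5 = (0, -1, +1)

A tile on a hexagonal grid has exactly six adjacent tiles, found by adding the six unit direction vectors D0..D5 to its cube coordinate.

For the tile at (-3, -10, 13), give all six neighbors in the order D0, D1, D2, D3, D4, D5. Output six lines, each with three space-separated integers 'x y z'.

Center: (-3, -10, 13). Add each direction:
  D0: (-3, -10, 13) + (1, -1, 0) = (-2, -11, 13)
  D1: (-3, -10, 13) + (1, 0, -1) = (-2, -10, 12)
  D2: (-3, -10, 13) + (0, 1, -1) = (-3, -9, 12)
  D3: (-3, -10, 13) + (-1, 1, 0) = (-4, -9, 13)
  D4: (-3, -10, 13) + (-1, 0, 1) = (-4, -10, 14)
  D5: (-3, -10, 13) + (0, -1, 1) = (-3, -11, 14)

Answer: -2 -11 13
-2 -10 12
-3 -9 12
-4 -9 13
-4 -10 14
-3 -11 14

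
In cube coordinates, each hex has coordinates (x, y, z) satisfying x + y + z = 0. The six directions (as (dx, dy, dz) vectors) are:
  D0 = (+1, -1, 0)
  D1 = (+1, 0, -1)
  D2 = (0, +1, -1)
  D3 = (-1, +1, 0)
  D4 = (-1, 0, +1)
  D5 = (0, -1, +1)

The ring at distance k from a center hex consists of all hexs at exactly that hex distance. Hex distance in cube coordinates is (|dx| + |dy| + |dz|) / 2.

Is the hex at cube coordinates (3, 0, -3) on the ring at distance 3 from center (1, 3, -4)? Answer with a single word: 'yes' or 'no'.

|px - cx| = |3 - 1| = 2
|py - cy| = |0 - 3| = 3
|pz - cz| = |-3 - (-4)| = 1
distance = (2+3+1)/2 = 6/2 = 3
radius = 3; distance == radius -> yes

Answer: yes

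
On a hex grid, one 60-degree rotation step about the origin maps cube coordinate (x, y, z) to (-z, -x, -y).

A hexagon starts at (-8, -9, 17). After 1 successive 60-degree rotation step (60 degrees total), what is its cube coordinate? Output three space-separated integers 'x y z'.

Answer: -17 8 9

Derivation:
Start: (-8, -9, 17)
Step 1: (-8, -9, 17) -> (-(17), -(-8), -(-9)) = (-17, 8, 9)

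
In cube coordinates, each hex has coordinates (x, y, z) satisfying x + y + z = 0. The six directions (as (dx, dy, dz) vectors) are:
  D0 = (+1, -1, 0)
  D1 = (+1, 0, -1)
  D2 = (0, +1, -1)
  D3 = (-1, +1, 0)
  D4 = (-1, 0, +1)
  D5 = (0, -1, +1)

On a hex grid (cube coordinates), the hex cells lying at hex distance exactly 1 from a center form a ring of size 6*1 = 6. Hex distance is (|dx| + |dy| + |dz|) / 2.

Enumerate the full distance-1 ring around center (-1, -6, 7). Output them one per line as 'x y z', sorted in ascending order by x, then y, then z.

Answer: -2 -6 8
-2 -5 7
-1 -7 8
-1 -5 6
0 -7 7
0 -6 6

Derivation:
Walk ring at distance 1 from (-1, -6, 7):
Start at center + D4*1 = (-2, -6, 8)
  hex 0: (-2, -6, 8)
  hex 1: (-1, -7, 8)
  hex 2: (0, -7, 7)
  hex 3: (0, -6, 6)
  hex 4: (-1, -5, 6)
  hex 5: (-2, -5, 7)
Sorted: 6 hexes.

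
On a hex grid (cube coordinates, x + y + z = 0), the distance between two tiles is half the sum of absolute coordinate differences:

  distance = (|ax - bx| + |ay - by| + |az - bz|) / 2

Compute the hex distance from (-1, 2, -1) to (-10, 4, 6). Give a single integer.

Answer: 9

Derivation:
|ax - bx| = |-1 - (-10)| = 9
|ay - by| = |2 - 4| = 2
|az - bz| = |-1 - 6| = 7
distance = (9 + 2 + 7) / 2 = 18 / 2 = 9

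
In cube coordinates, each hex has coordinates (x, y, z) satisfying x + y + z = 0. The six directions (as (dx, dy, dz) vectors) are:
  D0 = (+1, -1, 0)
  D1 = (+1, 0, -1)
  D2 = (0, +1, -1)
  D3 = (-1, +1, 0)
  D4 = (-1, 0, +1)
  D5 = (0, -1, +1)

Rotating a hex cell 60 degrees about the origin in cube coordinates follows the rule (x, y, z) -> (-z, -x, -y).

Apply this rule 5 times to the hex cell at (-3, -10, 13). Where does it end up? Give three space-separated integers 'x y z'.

Start: (-3, -10, 13)
Step 1: (-3, -10, 13) -> (-(13), -(-3), -(-10)) = (-13, 3, 10)
Step 2: (-13, 3, 10) -> (-(10), -(-13), -(3)) = (-10, 13, -3)
Step 3: (-10, 13, -3) -> (-(-3), -(-10), -(13)) = (3, 10, -13)
Step 4: (3, 10, -13) -> (-(-13), -(3), -(10)) = (13, -3, -10)
Step 5: (13, -3, -10) -> (-(-10), -(13), -(-3)) = (10, -13, 3)

Answer: 10 -13 3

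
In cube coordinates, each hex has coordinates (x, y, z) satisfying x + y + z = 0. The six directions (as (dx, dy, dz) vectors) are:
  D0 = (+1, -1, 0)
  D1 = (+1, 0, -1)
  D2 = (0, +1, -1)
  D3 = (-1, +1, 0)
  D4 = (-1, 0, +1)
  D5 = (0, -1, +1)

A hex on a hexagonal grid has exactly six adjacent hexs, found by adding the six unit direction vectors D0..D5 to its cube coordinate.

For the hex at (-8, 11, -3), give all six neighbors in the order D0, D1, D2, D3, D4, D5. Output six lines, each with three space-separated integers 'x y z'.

Center: (-8, 11, -3). Add each direction:
  D0: (-8, 11, -3) + (1, -1, 0) = (-7, 10, -3)
  D1: (-8, 11, -3) + (1, 0, -1) = (-7, 11, -4)
  D2: (-8, 11, -3) + (0, 1, -1) = (-8, 12, -4)
  D3: (-8, 11, -3) + (-1, 1, 0) = (-9, 12, -3)
  D4: (-8, 11, -3) + (-1, 0, 1) = (-9, 11, -2)
  D5: (-8, 11, -3) + (0, -1, 1) = (-8, 10, -2)

Answer: -7 10 -3
-7 11 -4
-8 12 -4
-9 12 -3
-9 11 -2
-8 10 -2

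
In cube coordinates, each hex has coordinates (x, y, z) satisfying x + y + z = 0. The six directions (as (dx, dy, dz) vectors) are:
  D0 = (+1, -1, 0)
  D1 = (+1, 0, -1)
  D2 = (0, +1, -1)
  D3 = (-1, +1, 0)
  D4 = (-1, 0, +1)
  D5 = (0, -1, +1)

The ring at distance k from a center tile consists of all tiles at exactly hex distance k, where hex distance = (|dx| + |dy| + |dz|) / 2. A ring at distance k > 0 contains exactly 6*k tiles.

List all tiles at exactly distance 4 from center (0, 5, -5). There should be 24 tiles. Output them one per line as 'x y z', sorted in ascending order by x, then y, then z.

Answer: -4 5 -1
-4 6 -2
-4 7 -3
-4 8 -4
-4 9 -5
-3 4 -1
-3 9 -6
-2 3 -1
-2 9 -7
-1 2 -1
-1 9 -8
0 1 -1
0 9 -9
1 1 -2
1 8 -9
2 1 -3
2 7 -9
3 1 -4
3 6 -9
4 1 -5
4 2 -6
4 3 -7
4 4 -8
4 5 -9

Derivation:
Walk ring at distance 4 from (0, 5, -5):
Start at center + D4*4 = (-4, 5, -1)
  hex 0: (-4, 5, -1)
  hex 1: (-3, 4, -1)
  hex 2: (-2, 3, -1)
  hex 3: (-1, 2, -1)
  hex 4: (0, 1, -1)
  hex 5: (1, 1, -2)
  hex 6: (2, 1, -3)
  hex 7: (3, 1, -4)
  hex 8: (4, 1, -5)
  hex 9: (4, 2, -6)
  hex 10: (4, 3, -7)
  hex 11: (4, 4, -8)
  hex 12: (4, 5, -9)
  hex 13: (3, 6, -9)
  hex 14: (2, 7, -9)
  hex 15: (1, 8, -9)
  hex 16: (0, 9, -9)
  hex 17: (-1, 9, -8)
  hex 18: (-2, 9, -7)
  hex 19: (-3, 9, -6)
  hex 20: (-4, 9, -5)
  hex 21: (-4, 8, -4)
  hex 22: (-4, 7, -3)
  hex 23: (-4, 6, -2)
Sorted: 24 hexes.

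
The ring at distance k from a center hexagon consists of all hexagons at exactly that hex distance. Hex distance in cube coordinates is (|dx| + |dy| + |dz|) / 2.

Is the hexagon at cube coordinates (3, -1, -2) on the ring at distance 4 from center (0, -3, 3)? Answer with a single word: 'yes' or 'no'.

|px - cx| = |3 - 0| = 3
|py - cy| = |-1 - (-3)| = 2
|pz - cz| = |-2 - 3| = 5
distance = (3+2+5)/2 = 10/2 = 5
radius = 4; distance != radius -> no

Answer: no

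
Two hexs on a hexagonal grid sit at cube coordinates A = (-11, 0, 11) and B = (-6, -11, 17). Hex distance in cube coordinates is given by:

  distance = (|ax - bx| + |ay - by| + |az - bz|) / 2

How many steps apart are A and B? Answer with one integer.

|ax - bx| = |-11 - (-6)| = 5
|ay - by| = |0 - (-11)| = 11
|az - bz| = |11 - 17| = 6
distance = (5 + 11 + 6) / 2 = 22 / 2 = 11

Answer: 11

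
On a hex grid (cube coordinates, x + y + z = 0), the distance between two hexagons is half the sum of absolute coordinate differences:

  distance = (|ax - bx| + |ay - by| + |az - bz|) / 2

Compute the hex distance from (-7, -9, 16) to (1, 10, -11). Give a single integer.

|ax - bx| = |-7 - 1| = 8
|ay - by| = |-9 - 10| = 19
|az - bz| = |16 - (-11)| = 27
distance = (8 + 19 + 27) / 2 = 54 / 2 = 27

Answer: 27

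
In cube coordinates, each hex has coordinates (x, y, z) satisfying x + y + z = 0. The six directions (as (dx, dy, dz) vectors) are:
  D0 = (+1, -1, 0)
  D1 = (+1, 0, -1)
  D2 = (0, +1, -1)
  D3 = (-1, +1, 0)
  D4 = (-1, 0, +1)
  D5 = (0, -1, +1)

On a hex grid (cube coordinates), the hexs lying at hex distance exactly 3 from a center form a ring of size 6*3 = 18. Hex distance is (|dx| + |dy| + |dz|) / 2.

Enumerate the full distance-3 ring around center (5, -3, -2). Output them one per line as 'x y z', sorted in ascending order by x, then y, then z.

Walk ring at distance 3 from (5, -3, -2):
Start at center + D4*3 = (2, -3, 1)
  hex 0: (2, -3, 1)
  hex 1: (3, -4, 1)
  hex 2: (4, -5, 1)
  hex 3: (5, -6, 1)
  hex 4: (6, -6, 0)
  hex 5: (7, -6, -1)
  hex 6: (8, -6, -2)
  hex 7: (8, -5, -3)
  hex 8: (8, -4, -4)
  hex 9: (8, -3, -5)
  hex 10: (7, -2, -5)
  hex 11: (6, -1, -5)
  hex 12: (5, 0, -5)
  hex 13: (4, 0, -4)
  hex 14: (3, 0, -3)
  hex 15: (2, 0, -2)
  hex 16: (2, -1, -1)
  hex 17: (2, -2, 0)
Sorted: 18 hexes.

Answer: 2 -3 1
2 -2 0
2 -1 -1
2 0 -2
3 -4 1
3 0 -3
4 -5 1
4 0 -4
5 -6 1
5 0 -5
6 -6 0
6 -1 -5
7 -6 -1
7 -2 -5
8 -6 -2
8 -5 -3
8 -4 -4
8 -3 -5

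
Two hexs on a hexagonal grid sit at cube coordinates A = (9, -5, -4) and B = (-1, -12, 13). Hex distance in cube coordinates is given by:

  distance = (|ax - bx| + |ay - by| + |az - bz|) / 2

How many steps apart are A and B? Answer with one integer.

Answer: 17

Derivation:
|ax - bx| = |9 - (-1)| = 10
|ay - by| = |-5 - (-12)| = 7
|az - bz| = |-4 - 13| = 17
distance = (10 + 7 + 17) / 2 = 34 / 2 = 17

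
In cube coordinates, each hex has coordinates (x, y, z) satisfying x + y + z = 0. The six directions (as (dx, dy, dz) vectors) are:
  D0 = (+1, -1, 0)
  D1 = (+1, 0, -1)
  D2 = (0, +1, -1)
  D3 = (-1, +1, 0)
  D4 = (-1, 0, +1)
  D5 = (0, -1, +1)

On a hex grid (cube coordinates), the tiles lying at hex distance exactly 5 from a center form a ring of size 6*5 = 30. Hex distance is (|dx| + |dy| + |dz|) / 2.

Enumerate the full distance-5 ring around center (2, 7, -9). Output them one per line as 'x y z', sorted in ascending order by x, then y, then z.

Walk ring at distance 5 from (2, 7, -9):
Start at center + D4*5 = (-3, 7, -4)
  hex 0: (-3, 7, -4)
  hex 1: (-2, 6, -4)
  hex 2: (-1, 5, -4)
  hex 3: (0, 4, -4)
  hex 4: (1, 3, -4)
  hex 5: (2, 2, -4)
  hex 6: (3, 2, -5)
  hex 7: (4, 2, -6)
  hex 8: (5, 2, -7)
  hex 9: (6, 2, -8)
  hex 10: (7, 2, -9)
  hex 11: (7, 3, -10)
  hex 12: (7, 4, -11)
  hex 13: (7, 5, -12)
  hex 14: (7, 6, -13)
  hex 15: (7, 7, -14)
  hex 16: (6, 8, -14)
  hex 17: (5, 9, -14)
  hex 18: (4, 10, -14)
  hex 19: (3, 11, -14)
  hex 20: (2, 12, -14)
  hex 21: (1, 12, -13)
  hex 22: (0, 12, -12)
  hex 23: (-1, 12, -11)
  hex 24: (-2, 12, -10)
  hex 25: (-3, 12, -9)
  hex 26: (-3, 11, -8)
  hex 27: (-3, 10, -7)
  hex 28: (-3, 9, -6)
  hex 29: (-3, 8, -5)
Sorted: 30 hexes.

Answer: -3 7 -4
-3 8 -5
-3 9 -6
-3 10 -7
-3 11 -8
-3 12 -9
-2 6 -4
-2 12 -10
-1 5 -4
-1 12 -11
0 4 -4
0 12 -12
1 3 -4
1 12 -13
2 2 -4
2 12 -14
3 2 -5
3 11 -14
4 2 -6
4 10 -14
5 2 -7
5 9 -14
6 2 -8
6 8 -14
7 2 -9
7 3 -10
7 4 -11
7 5 -12
7 6 -13
7 7 -14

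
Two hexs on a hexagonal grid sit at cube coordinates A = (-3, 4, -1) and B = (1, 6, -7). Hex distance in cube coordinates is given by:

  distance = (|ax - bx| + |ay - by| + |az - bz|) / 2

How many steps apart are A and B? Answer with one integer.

|ax - bx| = |-3 - 1| = 4
|ay - by| = |4 - 6| = 2
|az - bz| = |-1 - (-7)| = 6
distance = (4 + 2 + 6) / 2 = 12 / 2 = 6

Answer: 6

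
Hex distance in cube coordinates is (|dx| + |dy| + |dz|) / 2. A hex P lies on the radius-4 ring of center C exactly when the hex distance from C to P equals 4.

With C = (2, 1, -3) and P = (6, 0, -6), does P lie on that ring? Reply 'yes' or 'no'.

Answer: yes

Derivation:
|px - cx| = |6 - 2| = 4
|py - cy| = |0 - 1| = 1
|pz - cz| = |-6 - (-3)| = 3
distance = (4+1+3)/2 = 8/2 = 4
radius = 4; distance == radius -> yes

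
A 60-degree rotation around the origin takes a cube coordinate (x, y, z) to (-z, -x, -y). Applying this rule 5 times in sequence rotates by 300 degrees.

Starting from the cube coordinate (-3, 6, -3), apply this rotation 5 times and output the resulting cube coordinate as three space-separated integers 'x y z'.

Start: (-3, 6, -3)
Step 1: (-3, 6, -3) -> (-(-3), -(-3), -(6)) = (3, 3, -6)
Step 2: (3, 3, -6) -> (-(-6), -(3), -(3)) = (6, -3, -3)
Step 3: (6, -3, -3) -> (-(-3), -(6), -(-3)) = (3, -6, 3)
Step 4: (3, -6, 3) -> (-(3), -(3), -(-6)) = (-3, -3, 6)
Step 5: (-3, -3, 6) -> (-(6), -(-3), -(-3)) = (-6, 3, 3)

Answer: -6 3 3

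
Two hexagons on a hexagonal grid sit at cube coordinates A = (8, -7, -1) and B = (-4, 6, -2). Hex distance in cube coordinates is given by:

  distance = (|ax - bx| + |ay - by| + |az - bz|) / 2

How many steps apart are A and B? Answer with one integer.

Answer: 13

Derivation:
|ax - bx| = |8 - (-4)| = 12
|ay - by| = |-7 - 6| = 13
|az - bz| = |-1 - (-2)| = 1
distance = (12 + 13 + 1) / 2 = 26 / 2 = 13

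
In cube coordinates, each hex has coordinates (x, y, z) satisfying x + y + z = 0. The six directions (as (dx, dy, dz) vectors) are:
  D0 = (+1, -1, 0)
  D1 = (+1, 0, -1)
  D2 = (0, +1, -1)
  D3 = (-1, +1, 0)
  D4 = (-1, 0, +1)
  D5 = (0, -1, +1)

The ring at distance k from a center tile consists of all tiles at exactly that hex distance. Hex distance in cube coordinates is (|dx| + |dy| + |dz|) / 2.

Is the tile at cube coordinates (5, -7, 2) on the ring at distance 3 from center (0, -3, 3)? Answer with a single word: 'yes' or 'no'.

|px - cx| = |5 - 0| = 5
|py - cy| = |-7 - (-3)| = 4
|pz - cz| = |2 - 3| = 1
distance = (5+4+1)/2 = 10/2 = 5
radius = 3; distance != radius -> no

Answer: no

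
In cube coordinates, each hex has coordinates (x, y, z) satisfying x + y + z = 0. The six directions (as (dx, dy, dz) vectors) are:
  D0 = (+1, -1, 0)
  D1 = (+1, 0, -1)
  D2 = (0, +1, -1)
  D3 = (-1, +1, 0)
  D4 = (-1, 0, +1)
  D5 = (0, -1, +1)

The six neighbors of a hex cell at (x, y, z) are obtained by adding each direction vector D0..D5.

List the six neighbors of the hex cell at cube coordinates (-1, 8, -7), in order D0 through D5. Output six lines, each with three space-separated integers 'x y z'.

Answer: 0 7 -7
0 8 -8
-1 9 -8
-2 9 -7
-2 8 -6
-1 7 -6

Derivation:
Center: (-1, 8, -7). Add each direction:
  D0: (-1, 8, -7) + (1, -1, 0) = (0, 7, -7)
  D1: (-1, 8, -7) + (1, 0, -1) = (0, 8, -8)
  D2: (-1, 8, -7) + (0, 1, -1) = (-1, 9, -8)
  D3: (-1, 8, -7) + (-1, 1, 0) = (-2, 9, -7)
  D4: (-1, 8, -7) + (-1, 0, 1) = (-2, 8, -6)
  D5: (-1, 8, -7) + (0, -1, 1) = (-1, 7, -6)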